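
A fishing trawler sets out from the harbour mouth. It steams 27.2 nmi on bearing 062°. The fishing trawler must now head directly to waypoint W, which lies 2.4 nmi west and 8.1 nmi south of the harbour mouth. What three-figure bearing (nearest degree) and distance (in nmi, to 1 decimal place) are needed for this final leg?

232°, 33.7 nmi

Leg 1 (062°, 27.2 nmi): east 27.2 sin 62° = 24.02, north 27.2 cos 62° = 12.77
Current position: (24.02, 12.77). Target: (-2.4, -8.1). Remaining: Δeast = -26.42, Δnorth = -20.87.
Bearing = atan2(-26.42, -20.87) mod 360° = 231.69°; distance = √((-26.42)² + (-20.87)²) = 33.665 nmi.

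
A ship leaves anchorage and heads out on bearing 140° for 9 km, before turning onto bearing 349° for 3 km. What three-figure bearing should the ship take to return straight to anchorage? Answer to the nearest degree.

Leg 1 (140°, 9 km): east 9 sin 140° = 5.79, north 9 cos 140° = -6.89
Leg 2 (349°, 3 km): east 3 sin 349° = -0.57, north 3 cos 349° = 2.94
Net displacement: 5.21 east, -3.95 north. Direction back to start is (-5.21, 3.95): bearing = atan2(-5.21, 3.95) mod 360° = 307.15° ≈ 307°.

307°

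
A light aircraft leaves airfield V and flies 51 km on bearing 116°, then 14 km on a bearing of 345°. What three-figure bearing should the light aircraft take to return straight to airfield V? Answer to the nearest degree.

282°

Leg 1 (116°, 51 km): east 51 sin 116° = 45.84, north 51 cos 116° = -22.36
Leg 2 (345°, 14 km): east 14 sin 345° = -3.62, north 14 cos 345° = 13.52
Net displacement: 42.22 east, -8.83 north. Direction back to start is (-42.22, 8.83): bearing = atan2(-42.22, 8.83) mod 360° = 281.82° ≈ 282°.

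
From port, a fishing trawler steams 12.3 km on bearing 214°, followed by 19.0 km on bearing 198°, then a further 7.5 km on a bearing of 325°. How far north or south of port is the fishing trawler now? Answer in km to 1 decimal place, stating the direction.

22.1 km south

Leg 1 (214°, 12.3 km): east 12.3 sin 214° = -6.88, north 12.3 cos 214° = -10.20
Leg 2 (198°, 19.0 km): east 19.0 sin 198° = -5.87, north 19.0 cos 198° = -18.07
Leg 3 (325°, 7.5 km): east 7.5 sin 325° = -4.30, north 7.5 cos 325° = 6.14
Net north component: -22.12 km.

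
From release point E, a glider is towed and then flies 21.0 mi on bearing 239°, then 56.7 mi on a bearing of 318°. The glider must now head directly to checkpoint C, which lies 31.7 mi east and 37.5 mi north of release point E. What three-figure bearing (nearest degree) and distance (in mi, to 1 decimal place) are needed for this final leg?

086°, 87.9 mi

Leg 1 (239°, 21.0 mi): east 21.0 sin 239° = -18.00, north 21.0 cos 239° = -10.82
Leg 2 (318°, 56.7 mi): east 56.7 sin 318° = -37.94, north 56.7 cos 318° = 42.14
Current position: (-55.94, 31.32). Target: (31.7, 37.5). Remaining: Δeast = 87.64, Δnorth = 6.18.
Bearing = atan2(87.64, 6.18) mod 360° = 85.97°; distance = √((87.64)² + (6.18)²) = 87.858 mi.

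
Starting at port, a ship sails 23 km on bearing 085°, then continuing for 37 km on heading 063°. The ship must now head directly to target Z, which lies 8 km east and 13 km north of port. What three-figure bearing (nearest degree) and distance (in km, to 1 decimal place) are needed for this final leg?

Leg 1 (085°, 23 km): east 23 sin 85° = 22.91, north 23 cos 85° = 2.00
Leg 2 (063°, 37 km): east 37 sin 63° = 32.97, north 37 cos 63° = 16.80
Current position: (55.88, 18.80). Target: (8, 13). Remaining: Δeast = -47.88, Δnorth = -5.80.
Bearing = atan2(-47.88, -5.80) mod 360° = 263.09°; distance = √((-47.88)² + (-5.80)²) = 48.230 km.

263°, 48.2 km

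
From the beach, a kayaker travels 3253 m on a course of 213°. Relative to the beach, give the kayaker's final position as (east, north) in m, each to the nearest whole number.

Leg 1 (213°, 3253 m): east 3253 sin 213° = -1771.71, north 3253 cos 213° = -2728.20
Summing: -1771.71 m east, -2728.20 m north → (-1772, -2728).

(-1772, -2728)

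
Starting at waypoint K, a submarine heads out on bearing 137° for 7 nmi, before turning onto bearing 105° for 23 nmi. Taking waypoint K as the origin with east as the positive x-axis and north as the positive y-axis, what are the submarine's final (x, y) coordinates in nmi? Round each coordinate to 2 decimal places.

(26.99, -11.07)

Leg 1 (137°, 7 nmi): east 7 sin 137° = 4.77, north 7 cos 137° = -5.12
Leg 2 (105°, 23 nmi): east 23 sin 105° = 22.22, north 23 cos 105° = -5.95
Summing: 26.99 nmi east, -11.07 nmi north → (26.99, -11.07).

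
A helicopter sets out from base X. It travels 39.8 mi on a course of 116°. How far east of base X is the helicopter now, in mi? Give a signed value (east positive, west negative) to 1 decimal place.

35.8 mi

Leg 1 (116°, 39.8 mi): east 39.8 sin 116° = 35.77, north 39.8 cos 116° = -17.45
Net east component: 35.77 mi.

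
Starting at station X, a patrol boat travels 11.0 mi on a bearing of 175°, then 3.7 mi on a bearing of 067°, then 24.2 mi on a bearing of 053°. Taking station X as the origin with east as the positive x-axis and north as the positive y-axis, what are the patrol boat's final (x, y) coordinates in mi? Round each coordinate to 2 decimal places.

Leg 1 (175°, 11.0 mi): east 11.0 sin 175° = 0.96, north 11.0 cos 175° = -10.96
Leg 2 (067°, 3.7 mi): east 3.7 sin 67° = 3.41, north 3.7 cos 67° = 1.45
Leg 3 (053°, 24.2 mi): east 24.2 sin 53° = 19.33, north 24.2 cos 53° = 14.56
Summing: 23.69 mi east, 5.05 mi north → (23.69, 5.05).

(23.69, 5.05)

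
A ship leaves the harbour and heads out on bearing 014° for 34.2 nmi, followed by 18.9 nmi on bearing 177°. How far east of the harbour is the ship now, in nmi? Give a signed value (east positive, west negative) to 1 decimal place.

Leg 1 (014°, 34.2 nmi): east 34.2 sin 14° = 8.27, north 34.2 cos 14° = 33.18
Leg 2 (177°, 18.9 nmi): east 18.9 sin 177° = 0.99, north 18.9 cos 177° = -18.87
Net east component: 9.26 nmi.

9.3 nmi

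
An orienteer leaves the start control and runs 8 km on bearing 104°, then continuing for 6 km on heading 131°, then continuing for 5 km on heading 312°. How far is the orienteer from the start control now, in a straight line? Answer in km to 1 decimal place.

Leg 1 (104°, 8 km): east 8 sin 104° = 7.76, north 8 cos 104° = -1.94
Leg 2 (131°, 6 km): east 6 sin 131° = 4.53, north 6 cos 131° = -3.94
Leg 3 (312°, 5 km): east 5 sin 312° = -3.72, north 5 cos 312° = 3.35
Net: 8.57 east, -2.53 north. Distance = √((8.57)² + (-2.53)²) = 8.939 km.

8.9 km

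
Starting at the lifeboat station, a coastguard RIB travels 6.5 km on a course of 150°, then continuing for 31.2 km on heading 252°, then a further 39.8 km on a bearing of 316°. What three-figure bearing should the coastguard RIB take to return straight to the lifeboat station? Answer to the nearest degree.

Leg 1 (150°, 6.5 km): east 6.5 sin 150° = 3.25, north 6.5 cos 150° = -5.63
Leg 2 (252°, 31.2 km): east 31.2 sin 252° = -29.67, north 31.2 cos 252° = -9.64
Leg 3 (316°, 39.8 km): east 39.8 sin 316° = -27.65, north 39.8 cos 316° = 28.63
Net displacement: -54.07 east, 13.36 north. Direction back to start is (54.07, -13.36): bearing = atan2(54.07, -13.36) mod 360° = 103.88° ≈ 104°.

104°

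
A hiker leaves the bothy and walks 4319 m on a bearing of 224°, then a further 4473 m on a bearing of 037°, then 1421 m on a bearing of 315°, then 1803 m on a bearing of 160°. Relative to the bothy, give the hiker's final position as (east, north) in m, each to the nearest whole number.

(-696, -224)

Leg 1 (224°, 4319 m): east 4319 sin 224° = -3000.23, north 4319 cos 224° = -3106.83
Leg 2 (037°, 4473 m): east 4473 sin 37° = 2691.92, north 4473 cos 37° = 3572.30
Leg 3 (315°, 1421 m): east 1421 sin 315° = -1004.80, north 1421 cos 315° = 1004.80
Leg 4 (160°, 1803 m): east 1803 sin 160° = 616.66, north 1803 cos 160° = -1694.27
Summing: -696.45 m east, -224.00 m north → (-696, -224).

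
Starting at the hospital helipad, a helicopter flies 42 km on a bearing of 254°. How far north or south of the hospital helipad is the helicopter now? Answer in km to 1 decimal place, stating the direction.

11.6 km south

Leg 1 (254°, 42 km): east 42 sin 254° = -40.37, north 42 cos 254° = -11.58
Net north component: -11.58 km.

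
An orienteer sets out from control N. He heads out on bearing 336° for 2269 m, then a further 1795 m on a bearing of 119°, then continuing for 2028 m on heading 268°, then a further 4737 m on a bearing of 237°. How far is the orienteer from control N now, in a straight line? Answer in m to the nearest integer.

5545 m

Leg 1 (336°, 2269 m): east 2269 sin 336° = -922.89, north 2269 cos 336° = 2072.83
Leg 2 (119°, 1795 m): east 1795 sin 119° = 1569.94, north 1795 cos 119° = -870.23
Leg 3 (268°, 2028 m): east 2028 sin 268° = -2026.76, north 2028 cos 268° = -70.78
Leg 4 (237°, 4737 m): east 4737 sin 237° = -3972.78, north 4737 cos 237° = -2579.96
Net: -5352.49 east, -1448.13 north. Distance = √((-5352.49)² + (-1448.13)²) = 5544.928 m.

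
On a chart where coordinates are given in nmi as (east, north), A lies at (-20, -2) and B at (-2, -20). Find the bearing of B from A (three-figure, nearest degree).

135°

Δeast = -2 − -20 = 18.00; Δnorth = -20 − -2 = -18.00.
Bearing = atan2(Δeast, Δnorth) mod 360° = 135.00° ≈ 135°.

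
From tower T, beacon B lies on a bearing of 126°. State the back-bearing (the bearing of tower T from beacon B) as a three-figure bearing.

Back-bearing = 126° + 180° = 306°.

306°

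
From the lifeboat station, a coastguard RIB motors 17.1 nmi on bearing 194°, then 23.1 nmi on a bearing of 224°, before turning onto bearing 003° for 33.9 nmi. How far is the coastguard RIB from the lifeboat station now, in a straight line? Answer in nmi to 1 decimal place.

Leg 1 (194°, 17.1 nmi): east 17.1 sin 194° = -4.14, north 17.1 cos 194° = -16.59
Leg 2 (224°, 23.1 nmi): east 23.1 sin 224° = -16.05, north 23.1 cos 224° = -16.62
Leg 3 (003°, 33.9 nmi): east 33.9 sin 3° = 1.77, north 33.9 cos 3° = 33.85
Net: -18.41 east, 0.64 north. Distance = √((-18.41)² + (0.64)²) = 18.421 nmi.

18.4 nmi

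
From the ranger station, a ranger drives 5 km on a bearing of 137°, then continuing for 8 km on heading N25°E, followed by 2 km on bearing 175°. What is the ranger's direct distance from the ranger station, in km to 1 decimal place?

Leg 1 (137°, 5 km): east 5 sin 137° = 3.41, north 5 cos 137° = -3.66
Leg 2 (N25°E, 8 km): east 8 sin 25° = 3.38, north 8 cos 25° = 7.25
Leg 3 (175°, 2 km): east 2 sin 175° = 0.17, north 2 cos 175° = -1.99
Net: 6.97 east, 1.60 north. Distance = √((6.97)² + (1.60)²) = 7.147 km.

7.1 km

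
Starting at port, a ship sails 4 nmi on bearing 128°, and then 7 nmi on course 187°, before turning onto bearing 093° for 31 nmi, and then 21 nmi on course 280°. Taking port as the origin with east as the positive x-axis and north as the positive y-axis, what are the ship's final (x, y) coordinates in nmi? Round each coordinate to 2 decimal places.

(12.58, -7.39)

Leg 1 (128°, 4 nmi): east 4 sin 128° = 3.15, north 4 cos 128° = -2.46
Leg 2 (187°, 7 nmi): east 7 sin 187° = -0.85, north 7 cos 187° = -6.95
Leg 3 (093°, 31 nmi): east 31 sin 93° = 30.96, north 31 cos 93° = -1.62
Leg 4 (280°, 21 nmi): east 21 sin 280° = -20.68, north 21 cos 280° = 3.65
Summing: 12.58 nmi east, -7.39 nmi north → (12.58, -7.39).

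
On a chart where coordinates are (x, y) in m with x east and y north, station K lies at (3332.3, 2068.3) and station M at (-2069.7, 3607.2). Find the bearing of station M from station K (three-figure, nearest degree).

Δeast = -2069.7 − 3332.3 = -5402.00; Δnorth = 3607.2 − 2068.3 = 1538.90.
Bearing = atan2(Δeast, Δnorth) mod 360° = 285.90° ≈ 286°.

286°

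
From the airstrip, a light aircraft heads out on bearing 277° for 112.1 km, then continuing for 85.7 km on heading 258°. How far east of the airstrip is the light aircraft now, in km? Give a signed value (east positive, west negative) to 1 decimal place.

-195.1 km

Leg 1 (277°, 112.1 km): east 112.1 sin 277° = -111.26, north 112.1 cos 277° = 13.66
Leg 2 (258°, 85.7 km): east 85.7 sin 258° = -83.83, north 85.7 cos 258° = -17.82
Net east component: -195.09 km.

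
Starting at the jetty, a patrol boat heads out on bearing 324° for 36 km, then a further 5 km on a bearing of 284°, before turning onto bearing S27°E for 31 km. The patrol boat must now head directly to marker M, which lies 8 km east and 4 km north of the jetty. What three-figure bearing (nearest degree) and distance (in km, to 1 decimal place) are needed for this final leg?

Leg 1 (324°, 36 km): east 36 sin 324° = -21.16, north 36 cos 324° = 29.12
Leg 2 (284°, 5 km): east 5 sin 284° = -4.85, north 5 cos 284° = 1.21
Leg 3 (S27°E, 31 km): east 31 sin 153° = 14.07, north 31 cos 153° = -27.62
Current position: (-11.94, 2.71). Target: (8, 4). Remaining: Δeast = 19.94, Δnorth = 1.29.
Bearing = atan2(19.94, 1.29) mod 360° = 86.31°; distance = √((19.94)² + (1.29)²) = 19.980 km.

086°, 20.0 km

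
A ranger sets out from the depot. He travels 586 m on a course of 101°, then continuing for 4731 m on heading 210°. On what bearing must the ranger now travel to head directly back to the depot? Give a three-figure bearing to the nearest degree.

Leg 1 (101°, 586 m): east 586 sin 101° = 575.23, north 586 cos 101° = -111.81
Leg 2 (210°, 4731 m): east 4731 sin 210° = -2365.50, north 4731 cos 210° = -4097.17
Net displacement: -1790.27 east, -4208.98 north. Direction back to start is (1790.27, 4208.98): bearing = atan2(1790.27, 4208.98) mod 360° = 23.04° ≈ 023°.

023°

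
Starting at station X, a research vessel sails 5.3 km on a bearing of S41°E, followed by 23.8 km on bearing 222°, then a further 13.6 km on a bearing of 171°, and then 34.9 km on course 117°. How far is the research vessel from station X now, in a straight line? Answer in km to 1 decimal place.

Leg 1 (S41°E, 5.3 km): east 5.3 sin 139° = 3.48, north 5.3 cos 139° = -4.00
Leg 2 (222°, 23.8 km): east 23.8 sin 222° = -15.93, north 23.8 cos 222° = -17.69
Leg 3 (171°, 13.6 km): east 13.6 sin 171° = 2.13, north 13.6 cos 171° = -13.43
Leg 4 (117°, 34.9 km): east 34.9 sin 117° = 31.10, north 34.9 cos 117° = -15.84
Net: 20.78 east, -50.96 north. Distance = √((20.78)² + (-50.96)²) = 55.036 km.

55.0 km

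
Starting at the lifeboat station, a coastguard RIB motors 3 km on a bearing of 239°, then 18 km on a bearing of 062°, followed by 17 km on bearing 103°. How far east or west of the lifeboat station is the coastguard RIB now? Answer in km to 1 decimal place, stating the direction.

Leg 1 (239°, 3 km): east 3 sin 239° = -2.57, north 3 cos 239° = -1.55
Leg 2 (062°, 18 km): east 18 sin 62° = 15.89, north 18 cos 62° = 8.45
Leg 3 (103°, 17 km): east 17 sin 103° = 16.56, north 17 cos 103° = -3.82
Net east component: 29.89 km.

29.9 km east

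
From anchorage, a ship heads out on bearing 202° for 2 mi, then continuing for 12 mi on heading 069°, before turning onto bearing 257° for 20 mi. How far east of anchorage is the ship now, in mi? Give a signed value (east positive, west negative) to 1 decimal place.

Leg 1 (202°, 2 mi): east 2 sin 202° = -0.75, north 2 cos 202° = -1.85
Leg 2 (069°, 12 mi): east 12 sin 69° = 11.20, north 12 cos 69° = 4.30
Leg 3 (257°, 20 mi): east 20 sin 257° = -19.49, north 20 cos 257° = -4.50
Net east component: -9.03 mi.

-9.0 mi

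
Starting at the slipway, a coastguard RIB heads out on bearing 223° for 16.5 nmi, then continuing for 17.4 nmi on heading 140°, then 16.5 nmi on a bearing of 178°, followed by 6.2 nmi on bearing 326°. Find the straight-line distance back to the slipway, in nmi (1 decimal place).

36.9 nmi

Leg 1 (223°, 16.5 nmi): east 16.5 sin 223° = -11.25, north 16.5 cos 223° = -12.07
Leg 2 (140°, 17.4 nmi): east 17.4 sin 140° = 11.18, north 17.4 cos 140° = -13.33
Leg 3 (178°, 16.5 nmi): east 16.5 sin 178° = 0.58, north 16.5 cos 178° = -16.49
Leg 4 (326°, 6.2 nmi): east 6.2 sin 326° = -3.47, north 6.2 cos 326° = 5.14
Net: -2.96 east, -36.75 north. Distance = √((-2.96)² + (-36.75)²) = 36.865 nmi.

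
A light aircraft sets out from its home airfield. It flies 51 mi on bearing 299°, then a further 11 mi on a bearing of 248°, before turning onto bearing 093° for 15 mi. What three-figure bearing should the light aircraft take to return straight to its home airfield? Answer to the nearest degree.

Leg 1 (299°, 51 mi): east 51 sin 299° = -44.61, north 51 cos 299° = 24.73
Leg 2 (248°, 11 mi): east 11 sin 248° = -10.20, north 11 cos 248° = -4.12
Leg 3 (093°, 15 mi): east 15 sin 93° = 14.98, north 15 cos 93° = -0.79
Net displacement: -39.83 east, 19.82 north. Direction back to start is (39.83, -19.82): bearing = atan2(39.83, -19.82) mod 360° = 116.46° ≈ 116°.

116°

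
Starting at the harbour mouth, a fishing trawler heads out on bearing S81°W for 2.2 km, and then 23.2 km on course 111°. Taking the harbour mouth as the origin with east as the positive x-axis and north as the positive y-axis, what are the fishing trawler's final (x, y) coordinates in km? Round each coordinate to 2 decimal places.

Leg 1 (S81°W, 2.2 km): east 2.2 sin 261° = -2.17, north 2.2 cos 261° = -0.34
Leg 2 (111°, 23.2 km): east 23.2 sin 111° = 21.66, north 23.2 cos 111° = -8.31
Summing: 19.49 km east, -8.66 km north → (19.49, -8.66).

(19.49, -8.66)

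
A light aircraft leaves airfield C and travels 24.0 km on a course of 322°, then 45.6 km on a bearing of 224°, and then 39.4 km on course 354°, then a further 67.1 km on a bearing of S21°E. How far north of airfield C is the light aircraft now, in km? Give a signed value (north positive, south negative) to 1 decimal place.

-37.3 km

Leg 1 (322°, 24.0 km): east 24.0 sin 322° = -14.78, north 24.0 cos 322° = 18.91
Leg 2 (224°, 45.6 km): east 45.6 sin 224° = -31.68, north 45.6 cos 224° = -32.80
Leg 3 (354°, 39.4 km): east 39.4 sin 354° = -4.12, north 39.4 cos 354° = 39.18
Leg 4 (S21°E, 67.1 km): east 67.1 sin 159° = 24.05, north 67.1 cos 159° = -62.64
Net north component: -37.35 km.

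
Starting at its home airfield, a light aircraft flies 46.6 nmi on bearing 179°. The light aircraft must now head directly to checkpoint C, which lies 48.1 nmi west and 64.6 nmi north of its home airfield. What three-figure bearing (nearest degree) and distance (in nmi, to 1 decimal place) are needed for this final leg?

Leg 1 (179°, 46.6 nmi): east 46.6 sin 179° = 0.81, north 46.6 cos 179° = -46.59
Current position: (0.81, -46.59). Target: (-48.1, 64.6). Remaining: Δeast = -48.91, Δnorth = 111.19.
Bearing = atan2(-48.91, 111.19) mod 360° = 336.26°; distance = √((-48.91)² + (111.19)²) = 121.476 nmi.

336°, 121.5 nmi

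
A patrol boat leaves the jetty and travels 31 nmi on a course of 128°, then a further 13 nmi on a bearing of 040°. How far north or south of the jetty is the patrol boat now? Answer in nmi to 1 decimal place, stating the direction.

9.1 nmi south

Leg 1 (128°, 31 nmi): east 31 sin 128° = 24.43, north 31 cos 128° = -19.09
Leg 2 (040°, 13 nmi): east 13 sin 40° = 8.36, north 13 cos 40° = 9.96
Net north component: -9.13 nmi.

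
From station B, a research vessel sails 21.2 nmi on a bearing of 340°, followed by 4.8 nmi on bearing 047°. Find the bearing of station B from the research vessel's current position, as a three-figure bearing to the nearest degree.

Leg 1 (340°, 21.2 nmi): east 21.2 sin 340° = -7.25, north 21.2 cos 340° = 19.92
Leg 2 (047°, 4.8 nmi): east 4.8 sin 47° = 3.51, north 4.8 cos 47° = 3.27
Net displacement: -3.74 east, 23.20 north. Direction back to start is (3.74, -23.20): bearing = atan2(3.74, -23.20) mod 360° = 170.84° ≈ 171°.

171°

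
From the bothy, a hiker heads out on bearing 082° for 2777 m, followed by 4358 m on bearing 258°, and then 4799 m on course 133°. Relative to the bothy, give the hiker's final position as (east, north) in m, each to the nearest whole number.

(1997, -3793)

Leg 1 (082°, 2777 m): east 2777 sin 82° = 2749.97, north 2777 cos 82° = 386.48
Leg 2 (258°, 4358 m): east 4358 sin 258° = -4262.77, north 4358 cos 258° = -906.08
Leg 3 (133°, 4799 m): east 4799 sin 133° = 3509.77, north 4799 cos 133° = -3272.91
Summing: 1996.97 m east, -3792.51 m north → (1997, -3793).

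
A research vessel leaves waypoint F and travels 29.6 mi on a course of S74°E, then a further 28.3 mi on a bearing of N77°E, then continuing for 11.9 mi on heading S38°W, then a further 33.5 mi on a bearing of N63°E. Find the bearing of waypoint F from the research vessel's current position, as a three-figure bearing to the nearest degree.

267°

Leg 1 (S74°E, 29.6 mi): east 29.6 sin 106° = 28.45, north 29.6 cos 106° = -8.16
Leg 2 (N77°E, 28.3 mi): east 28.3 sin 77° = 27.57, north 28.3 cos 77° = 6.37
Leg 3 (S38°W, 11.9 mi): east 11.9 sin 218° = -7.33, north 11.9 cos 218° = -9.38
Leg 4 (N63°E, 33.5 mi): east 33.5 sin 63° = 29.85, north 33.5 cos 63° = 15.21
Net displacement: 78.55 east, 4.04 north. Direction back to start is (-78.55, -4.04): bearing = atan2(-78.55, -4.04) mod 360° = 267.06° ≈ 267°.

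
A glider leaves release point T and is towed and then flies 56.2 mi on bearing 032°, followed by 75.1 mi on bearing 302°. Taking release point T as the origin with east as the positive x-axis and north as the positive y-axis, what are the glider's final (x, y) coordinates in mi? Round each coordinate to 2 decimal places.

(-33.91, 87.46)

Leg 1 (032°, 56.2 mi): east 56.2 sin 32° = 29.78, north 56.2 cos 32° = 47.66
Leg 2 (302°, 75.1 mi): east 75.1 sin 302° = -63.69, north 75.1 cos 302° = 39.80
Summing: -33.91 mi east, 87.46 mi north → (-33.91, 87.46).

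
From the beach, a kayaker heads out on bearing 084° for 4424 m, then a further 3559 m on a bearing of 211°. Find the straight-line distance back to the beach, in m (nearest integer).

3645 m

Leg 1 (084°, 4424 m): east 4424 sin 84° = 4399.76, north 4424 cos 84° = 462.43
Leg 2 (211°, 3559 m): east 3559 sin 211° = -1833.02, north 3559 cos 211° = -3050.66
Net: 2566.74 east, -2588.22 north. Distance = √((2566.74)² + (-2588.22)²) = 3645.145 m.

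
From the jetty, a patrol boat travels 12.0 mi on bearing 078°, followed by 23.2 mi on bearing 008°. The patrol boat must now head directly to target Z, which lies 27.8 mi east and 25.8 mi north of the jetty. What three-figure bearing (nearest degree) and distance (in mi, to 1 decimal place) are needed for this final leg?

Leg 1 (078°, 12.0 mi): east 12.0 sin 78° = 11.74, north 12.0 cos 78° = 2.49
Leg 2 (008°, 23.2 mi): east 23.2 sin 8° = 3.23, north 23.2 cos 8° = 22.97
Current position: (14.97, 25.47). Target: (27.8, 25.8). Remaining: Δeast = 12.83, Δnorth = 0.33.
Bearing = atan2(12.83, 0.33) mod 360° = 88.52°; distance = √((12.83)² + (0.33)²) = 12.838 mi.

089°, 12.8 mi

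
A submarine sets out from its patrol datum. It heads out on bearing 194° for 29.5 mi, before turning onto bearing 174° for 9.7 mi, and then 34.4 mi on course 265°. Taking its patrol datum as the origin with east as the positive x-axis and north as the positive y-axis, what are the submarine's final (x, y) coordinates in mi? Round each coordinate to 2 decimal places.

Leg 1 (194°, 29.5 mi): east 29.5 sin 194° = -7.14, north 29.5 cos 194° = -28.62
Leg 2 (174°, 9.7 mi): east 9.7 sin 174° = 1.01, north 9.7 cos 174° = -9.65
Leg 3 (265°, 34.4 mi): east 34.4 sin 265° = -34.27, north 34.4 cos 265° = -3.00
Summing: -40.39 mi east, -41.27 mi north → (-40.39, -41.27).

(-40.39, -41.27)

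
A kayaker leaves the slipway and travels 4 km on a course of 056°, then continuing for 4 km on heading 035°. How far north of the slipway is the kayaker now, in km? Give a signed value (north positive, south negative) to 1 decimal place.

5.5 km

Leg 1 (056°, 4 km): east 4 sin 56° = 3.32, north 4 cos 56° = 2.24
Leg 2 (035°, 4 km): east 4 sin 35° = 2.29, north 4 cos 35° = 3.28
Net north component: 5.51 km.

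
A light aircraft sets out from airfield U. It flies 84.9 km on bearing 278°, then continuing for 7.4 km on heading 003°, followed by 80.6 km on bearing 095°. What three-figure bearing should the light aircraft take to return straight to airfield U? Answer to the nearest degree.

Leg 1 (278°, 84.9 km): east 84.9 sin 278° = -84.07, north 84.9 cos 278° = 11.82
Leg 2 (003°, 7.4 km): east 7.4 sin 3° = 0.39, north 7.4 cos 3° = 7.39
Leg 3 (095°, 80.6 km): east 80.6 sin 95° = 80.29, north 80.6 cos 95° = -7.02
Net displacement: -3.39 east, 12.18 north. Direction back to start is (3.39, -12.18): bearing = atan2(3.39, -12.18) mod 360° = 164.43° ≈ 164°.

164°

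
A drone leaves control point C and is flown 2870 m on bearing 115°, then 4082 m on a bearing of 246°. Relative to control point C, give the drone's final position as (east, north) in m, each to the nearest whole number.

Leg 1 (115°, 2870 m): east 2870 sin 115° = 2601.10, north 2870 cos 115° = -1212.91
Leg 2 (246°, 4082 m): east 4082 sin 246° = -3729.09, north 4082 cos 246° = -1660.30
Summing: -1127.99 m east, -2873.21 m north → (-1128, -2873).

(-1128, -2873)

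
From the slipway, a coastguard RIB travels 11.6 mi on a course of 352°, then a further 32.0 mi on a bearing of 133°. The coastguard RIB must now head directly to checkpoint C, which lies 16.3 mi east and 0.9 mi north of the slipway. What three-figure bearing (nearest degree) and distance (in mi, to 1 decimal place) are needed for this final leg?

Leg 1 (352°, 11.6 mi): east 11.6 sin 352° = -1.61, north 11.6 cos 352° = 11.49
Leg 2 (133°, 32.0 mi): east 32.0 sin 133° = 23.40, north 32.0 cos 133° = -21.82
Current position: (21.79, -10.34). Target: (16.3, 0.9). Remaining: Δeast = -5.49, Δnorth = 11.24.
Bearing = atan2(-5.49, 11.24) mod 360° = 333.97°; distance = √((-5.49)² + (11.24)²) = 12.506 mi.

334°, 12.5 mi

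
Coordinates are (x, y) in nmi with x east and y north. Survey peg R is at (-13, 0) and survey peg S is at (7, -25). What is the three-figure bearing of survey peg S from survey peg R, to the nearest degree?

Δeast = 7 − -13 = 20.00; Δnorth = -25 − 0 = -25.00.
Bearing = atan2(Δeast, Δnorth) mod 360° = 141.34° ≈ 141°.

141°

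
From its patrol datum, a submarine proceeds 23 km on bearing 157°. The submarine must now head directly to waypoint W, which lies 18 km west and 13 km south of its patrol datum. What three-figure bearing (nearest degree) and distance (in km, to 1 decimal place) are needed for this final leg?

Leg 1 (157°, 23 km): east 23 sin 157° = 8.99, north 23 cos 157° = -21.17
Current position: (8.99, -21.17). Target: (-18, -13). Remaining: Δeast = -26.99, Δnorth = 8.17.
Bearing = atan2(-26.99, 8.17) mod 360° = 286.85°; distance = √((-26.99)² + (8.17)²) = 28.197 km.

287°, 28.2 km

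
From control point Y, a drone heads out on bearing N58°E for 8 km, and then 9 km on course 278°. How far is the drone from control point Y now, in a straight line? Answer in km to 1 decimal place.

5.9 km

Leg 1 (N58°E, 8 km): east 8 sin 58° = 6.78, north 8 cos 58° = 4.24
Leg 2 (278°, 9 km): east 9 sin 278° = -8.91, north 9 cos 278° = 1.25
Net: -2.13 east, 5.49 north. Distance = √((-2.13)² + (5.49)²) = 5.890 km.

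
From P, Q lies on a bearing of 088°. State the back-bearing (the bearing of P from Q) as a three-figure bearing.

268°

Back-bearing = 088° + 180° = 268°.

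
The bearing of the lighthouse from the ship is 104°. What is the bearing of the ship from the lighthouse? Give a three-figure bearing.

Back-bearing = 104° + 180° = 284°.

284°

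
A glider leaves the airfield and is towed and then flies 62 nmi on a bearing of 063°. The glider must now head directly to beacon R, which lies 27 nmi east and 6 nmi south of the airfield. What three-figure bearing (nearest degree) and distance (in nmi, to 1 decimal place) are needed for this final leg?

Leg 1 (063°, 62 nmi): east 62 sin 63° = 55.24, north 62 cos 63° = 28.15
Current position: (55.24, 28.15). Target: (27, -6). Remaining: Δeast = -28.24, Δnorth = -34.15.
Bearing = atan2(-28.24, -34.15) mod 360° = 219.59°; distance = √((-28.24)² + (-34.15)²) = 44.313 nmi.

220°, 44.3 nmi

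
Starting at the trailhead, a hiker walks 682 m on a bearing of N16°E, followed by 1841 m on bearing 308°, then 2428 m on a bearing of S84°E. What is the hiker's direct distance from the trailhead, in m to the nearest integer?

1919 m

Leg 1 (N16°E, 682 m): east 682 sin 16° = 187.98, north 682 cos 16° = 655.58
Leg 2 (308°, 1841 m): east 1841 sin 308° = -1450.73, north 1841 cos 308° = 1133.43
Leg 3 (S84°E, 2428 m): east 2428 sin 96° = 2414.70, north 2428 cos 96° = -253.80
Net: 1151.96 east, 1535.22 north. Distance = √((1151.96)² + (1535.22)²) = 1919.348 m.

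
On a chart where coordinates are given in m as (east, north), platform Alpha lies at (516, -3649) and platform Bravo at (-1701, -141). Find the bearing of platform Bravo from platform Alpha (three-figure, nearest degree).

Δeast = -1701 − 516 = -2217.00; Δnorth = -141 − -3649 = 3508.00.
Bearing = atan2(Δeast, Δnorth) mod 360° = 327.71° ≈ 328°.

328°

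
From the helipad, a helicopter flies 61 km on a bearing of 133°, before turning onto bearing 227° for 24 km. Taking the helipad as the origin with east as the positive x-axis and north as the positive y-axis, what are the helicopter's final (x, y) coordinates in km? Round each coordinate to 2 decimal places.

Leg 1 (133°, 61 km): east 61 sin 133° = 44.61, north 61 cos 133° = -41.60
Leg 2 (227°, 24 km): east 24 sin 227° = -17.55, north 24 cos 227° = -16.37
Summing: 27.06 km east, -57.97 km north → (27.06, -57.97).

(27.06, -57.97)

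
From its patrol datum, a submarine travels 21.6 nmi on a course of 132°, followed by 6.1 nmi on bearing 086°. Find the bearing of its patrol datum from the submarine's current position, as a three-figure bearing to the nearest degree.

302°

Leg 1 (132°, 21.6 nmi): east 21.6 sin 132° = 16.05, north 21.6 cos 132° = -14.45
Leg 2 (086°, 6.1 nmi): east 6.1 sin 86° = 6.09, north 6.1 cos 86° = 0.43
Net displacement: 22.14 east, -14.03 north. Direction back to start is (-22.14, 14.03): bearing = atan2(-22.14, 14.03) mod 360° = 302.36° ≈ 302°.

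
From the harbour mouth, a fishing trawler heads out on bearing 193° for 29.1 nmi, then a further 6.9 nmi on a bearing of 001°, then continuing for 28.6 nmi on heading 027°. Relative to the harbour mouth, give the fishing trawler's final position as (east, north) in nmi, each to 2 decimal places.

Leg 1 (193°, 29.1 nmi): east 29.1 sin 193° = -6.55, north 29.1 cos 193° = -28.35
Leg 2 (001°, 6.9 nmi): east 6.9 sin 1° = 0.12, north 6.9 cos 1° = 6.90
Leg 3 (027°, 28.6 nmi): east 28.6 sin 27° = 12.98, north 28.6 cos 27° = 25.48
Summing: 6.56 nmi east, 4.03 nmi north → (6.56, 4.03).

(6.56, 4.03)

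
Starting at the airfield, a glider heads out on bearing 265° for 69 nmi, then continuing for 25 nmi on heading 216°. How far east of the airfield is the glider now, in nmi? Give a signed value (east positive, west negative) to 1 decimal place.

Leg 1 (265°, 69 nmi): east 69 sin 265° = -68.74, north 69 cos 265° = -6.01
Leg 2 (216°, 25 nmi): east 25 sin 216° = -14.69, north 25 cos 216° = -20.23
Net east component: -83.43 nmi.

-83.4 nmi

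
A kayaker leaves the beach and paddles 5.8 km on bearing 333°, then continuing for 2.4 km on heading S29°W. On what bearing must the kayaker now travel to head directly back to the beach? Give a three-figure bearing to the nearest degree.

129°

Leg 1 (333°, 5.8 km): east 5.8 sin 333° = -2.63, north 5.8 cos 333° = 5.17
Leg 2 (S29°W, 2.4 km): east 2.4 sin 209° = -1.16, north 2.4 cos 209° = -2.10
Net displacement: -3.80 east, 3.07 north. Direction back to start is (3.80, -3.07): bearing = atan2(3.80, -3.07) mod 360° = 128.95° ≈ 129°.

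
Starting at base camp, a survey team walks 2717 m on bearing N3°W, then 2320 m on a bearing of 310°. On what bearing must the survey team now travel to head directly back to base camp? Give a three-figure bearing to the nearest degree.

155°

Leg 1 (N3°W, 2717 m): east 2717 sin 357° = -142.20, north 2717 cos 357° = 2713.28
Leg 2 (310°, 2320 m): east 2320 sin 310° = -1777.22, north 2320 cos 310° = 1491.27
Net displacement: -1919.42 east, 4204.54 north. Direction back to start is (1919.42, -4204.54): bearing = atan2(1919.42, -4204.54) mod 360° = 155.46° ≈ 155°.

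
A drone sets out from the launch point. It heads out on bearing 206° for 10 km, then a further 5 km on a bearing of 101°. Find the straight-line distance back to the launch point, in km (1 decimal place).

Leg 1 (206°, 10 km): east 10 sin 206° = -4.38, north 10 cos 206° = -8.99
Leg 2 (101°, 5 km): east 5 sin 101° = 4.91, north 5 cos 101° = -0.95
Net: 0.52 east, -9.94 north. Distance = √((0.52)² + (-9.94)²) = 9.956 km.

10.0 km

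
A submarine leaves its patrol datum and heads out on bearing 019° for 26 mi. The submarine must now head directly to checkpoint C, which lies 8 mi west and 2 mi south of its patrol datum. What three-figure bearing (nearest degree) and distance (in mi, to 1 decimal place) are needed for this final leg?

212°, 31.3 mi

Leg 1 (019°, 26 mi): east 26 sin 19° = 8.46, north 26 cos 19° = 24.58
Current position: (8.46, 24.58). Target: (-8, -2). Remaining: Δeast = -16.46, Δnorth = -26.58.
Bearing = atan2(-16.46, -26.58) mod 360° = 211.77°; distance = √((-16.46)² + (-26.58)²) = 31.269 mi.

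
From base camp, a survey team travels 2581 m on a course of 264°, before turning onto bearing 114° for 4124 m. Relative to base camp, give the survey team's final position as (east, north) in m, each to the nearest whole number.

(1201, -1947)

Leg 1 (264°, 2581 m): east 2581 sin 264° = -2566.86, north 2581 cos 264° = -269.79
Leg 2 (114°, 4124 m): east 4124 sin 114° = 3767.46, north 4124 cos 114° = -1677.38
Summing: 1200.60 m east, -1947.17 m north → (1201, -1947).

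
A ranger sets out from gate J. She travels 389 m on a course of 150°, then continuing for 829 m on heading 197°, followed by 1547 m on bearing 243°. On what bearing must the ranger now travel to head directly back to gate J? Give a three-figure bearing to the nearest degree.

038°

Leg 1 (150°, 389 m): east 389 sin 150° = 194.50, north 389 cos 150° = -336.88
Leg 2 (197°, 829 m): east 829 sin 197° = -242.38, north 829 cos 197° = -792.78
Leg 3 (243°, 1547 m): east 1547 sin 243° = -1378.39, north 1547 cos 243° = -702.32
Net displacement: -1426.26 east, -1831.98 north. Direction back to start is (1426.26, 1831.98): bearing = atan2(1426.26, 1831.98) mod 360° = 37.90° ≈ 038°.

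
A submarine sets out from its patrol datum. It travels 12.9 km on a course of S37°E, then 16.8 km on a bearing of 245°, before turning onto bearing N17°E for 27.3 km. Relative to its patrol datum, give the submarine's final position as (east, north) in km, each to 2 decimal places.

(0.52, 8.70)

Leg 1 (S37°E, 12.9 km): east 12.9 sin 143° = 7.76, north 12.9 cos 143° = -10.30
Leg 2 (245°, 16.8 km): east 16.8 sin 245° = -15.23, north 16.8 cos 245° = -7.10
Leg 3 (N17°E, 27.3 km): east 27.3 sin 17° = 7.98, north 27.3 cos 17° = 26.11
Summing: 0.52 km east, 8.70 km north → (0.52, 8.70).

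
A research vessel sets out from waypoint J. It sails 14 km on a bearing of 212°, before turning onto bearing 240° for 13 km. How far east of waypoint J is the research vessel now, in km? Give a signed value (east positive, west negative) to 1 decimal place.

-18.7 km

Leg 1 (212°, 14 km): east 14 sin 212° = -7.42, north 14 cos 212° = -11.87
Leg 2 (240°, 13 km): east 13 sin 240° = -11.26, north 13 cos 240° = -6.50
Net east component: -18.68 km.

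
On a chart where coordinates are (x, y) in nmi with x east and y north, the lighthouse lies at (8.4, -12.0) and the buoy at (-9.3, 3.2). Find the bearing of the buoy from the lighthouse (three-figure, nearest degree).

311°

Δeast = -9.3 − 8.4 = -17.70; Δnorth = 3.2 − -12.0 = 15.20.
Bearing = atan2(Δeast, Δnorth) mod 360° = 310.65° ≈ 311°.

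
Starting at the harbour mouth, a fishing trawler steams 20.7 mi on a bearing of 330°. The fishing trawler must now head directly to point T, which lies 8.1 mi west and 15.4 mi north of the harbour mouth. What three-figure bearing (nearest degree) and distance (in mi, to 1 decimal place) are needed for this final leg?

Leg 1 (330°, 20.7 mi): east 20.7 sin 330° = -10.35, north 20.7 cos 330° = 17.93
Current position: (-10.35, 17.93). Target: (-8.1, 15.4). Remaining: Δeast = 2.25, Δnorth = -2.53.
Bearing = atan2(2.25, -2.53) mod 360° = 138.32°; distance = √((2.25)² + (-2.53)²) = 3.383 mi.

138°, 3.4 mi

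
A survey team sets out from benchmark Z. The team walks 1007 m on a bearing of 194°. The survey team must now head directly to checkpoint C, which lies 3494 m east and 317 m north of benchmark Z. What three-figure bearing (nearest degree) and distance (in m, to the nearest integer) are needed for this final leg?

071°, 3955 m

Leg 1 (194°, 1007 m): east 1007 sin 194° = -243.62, north 1007 cos 194° = -977.09
Current position: (-243.62, -977.09). Target: (3494, 317). Remaining: Δeast = 3737.62, Δnorth = 1294.09.
Bearing = atan2(3737.62, 1294.09) mod 360° = 70.90°; distance = √((3737.62)² + (1294.09)²) = 3955.304 m.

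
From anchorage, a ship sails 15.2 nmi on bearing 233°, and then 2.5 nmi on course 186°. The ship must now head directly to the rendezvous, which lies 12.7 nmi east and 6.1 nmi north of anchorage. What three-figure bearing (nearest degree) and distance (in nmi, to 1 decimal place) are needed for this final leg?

Leg 1 (233°, 15.2 nmi): east 15.2 sin 233° = -12.14, north 15.2 cos 233° = -9.15
Leg 2 (186°, 2.5 nmi): east 2.5 sin 186° = -0.26, north 2.5 cos 186° = -2.49
Current position: (-12.40, -11.63). Target: (12.7, 6.1). Remaining: Δeast = 25.10, Δnorth = 17.73.
Bearing = atan2(25.10, 17.73) mod 360° = 54.76°; distance = √((25.10)² + (17.73)²) = 30.733 nmi.

055°, 30.7 nmi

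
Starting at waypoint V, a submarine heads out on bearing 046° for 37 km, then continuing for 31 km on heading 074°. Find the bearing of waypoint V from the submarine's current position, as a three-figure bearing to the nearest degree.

Leg 1 (046°, 37 km): east 37 sin 46° = 26.62, north 37 cos 46° = 25.70
Leg 2 (074°, 31 km): east 31 sin 74° = 29.80, north 31 cos 74° = 8.54
Net displacement: 56.41 east, 34.25 north. Direction back to start is (-56.41, -34.25): bearing = atan2(-56.41, -34.25) mod 360° = 238.74° ≈ 239°.

239°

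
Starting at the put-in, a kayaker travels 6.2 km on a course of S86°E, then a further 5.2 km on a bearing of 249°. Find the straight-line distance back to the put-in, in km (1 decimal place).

Leg 1 (S86°E, 6.2 km): east 6.2 sin 94° = 6.18, north 6.2 cos 94° = -0.43
Leg 2 (249°, 5.2 km): east 5.2 sin 249° = -4.85, north 5.2 cos 249° = -1.86
Net: 1.33 east, -2.30 north. Distance = √((1.33)² + (-2.30)²) = 2.654 km.

2.7 km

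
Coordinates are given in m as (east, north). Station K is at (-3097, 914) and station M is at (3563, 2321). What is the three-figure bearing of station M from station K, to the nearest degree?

Δeast = 3563 − -3097 = 6660.00; Δnorth = 2321 − 914 = 1407.00.
Bearing = atan2(Δeast, Δnorth) mod 360° = 78.07° ≈ 078°.

078°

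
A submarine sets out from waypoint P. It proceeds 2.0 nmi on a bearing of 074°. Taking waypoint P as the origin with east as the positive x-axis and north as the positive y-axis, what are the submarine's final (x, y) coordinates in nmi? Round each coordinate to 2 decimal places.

Leg 1 (074°, 2.0 nmi): east 2.0 sin 74° = 1.92, north 2.0 cos 74° = 0.55
Summing: 1.92 nmi east, 0.55 nmi north → (1.92, 0.55).

(1.92, 0.55)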